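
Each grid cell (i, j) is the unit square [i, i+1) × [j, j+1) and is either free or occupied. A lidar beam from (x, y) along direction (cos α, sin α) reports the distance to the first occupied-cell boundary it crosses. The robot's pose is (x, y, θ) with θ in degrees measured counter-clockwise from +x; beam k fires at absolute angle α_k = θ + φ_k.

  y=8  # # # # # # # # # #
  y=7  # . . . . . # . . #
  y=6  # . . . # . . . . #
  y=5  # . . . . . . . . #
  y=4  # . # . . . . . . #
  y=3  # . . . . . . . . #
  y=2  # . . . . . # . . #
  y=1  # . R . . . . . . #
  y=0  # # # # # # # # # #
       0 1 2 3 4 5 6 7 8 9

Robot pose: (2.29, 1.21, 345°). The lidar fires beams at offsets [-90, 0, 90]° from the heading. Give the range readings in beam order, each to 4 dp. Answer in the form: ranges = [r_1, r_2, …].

ranges = [0.2174, 0.8114, 7.0295]

beam 1: φ=-90°, α=255°
  d=(-0.2588,-0.9659)  start (2,1)  tX=1.1205 tY=0.2174  stride 1/|dx|=3.8637 1/|dy|=1.0353
    cross y-line → (2,0), t=0.2174 (wall)
  → r_1 = 0.2174
beam 2: φ=0°, α=345°
  d=(0.9659,-0.2588)  start (2,1)  tX=0.7350 tY=0.8114  stride 1/|dx|=1.0353 1/|dy|=3.8637
    cross x-line → (3,1), t=0.7350
    cross y-line → (3,0), t=0.8114 (wall)
  → r_2 = 0.8114
beam 3: φ=90°, α=75°
  d=(0.2588,0.9659)  start (2,1)  tX=2.7432 tY=0.8179  stride 1/|dx|=3.8637 1/|dy|=1.0353
    cross y-line → (2,2), t=0.8179
    cross y-line → (2,3), t=1.8531
    cross x-line → (3,3), t=2.7432
    cross y-line → (3,4), t=2.8884
    cross y-line → (3,5), t=3.9237
    cross y-line → (3,6), t=4.9590
    cross y-line → (3,7), t=5.9942
    cross x-line → (4,7), t=6.6069
    cross y-line → (4,8), t=7.0295 (wall)
  → r_3 = 7.0295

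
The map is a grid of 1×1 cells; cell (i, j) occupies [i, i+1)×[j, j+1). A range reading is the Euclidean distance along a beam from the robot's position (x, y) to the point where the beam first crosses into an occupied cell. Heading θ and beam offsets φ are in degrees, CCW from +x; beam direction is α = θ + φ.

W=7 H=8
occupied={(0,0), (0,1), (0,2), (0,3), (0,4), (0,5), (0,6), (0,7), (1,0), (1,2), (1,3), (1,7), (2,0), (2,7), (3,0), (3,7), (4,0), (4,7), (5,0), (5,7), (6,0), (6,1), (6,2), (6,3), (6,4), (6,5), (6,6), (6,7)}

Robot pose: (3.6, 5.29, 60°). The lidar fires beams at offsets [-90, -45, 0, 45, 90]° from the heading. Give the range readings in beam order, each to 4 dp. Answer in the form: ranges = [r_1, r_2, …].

ranges = [2.7713, 2.4847, 1.9745, 1.7703, 3.0022]

beam 1: φ=-90°, α=330°
  cosα=0.8660 sinα=-0.5000 | (3,5) | tMaxX 0.4619 tMaxY 0.5800 | tΔX 1.1547 tΔY 2.0000
    t=0.4619 [x] (4,5)
    t=0.5800 [y] (4,4)
    t=1.6166 [x] (5,4)
    t=2.5800 [y] (5,3)
    t=2.7713 [x] (6,3) — stop
  → r_1 = 2.7713
beam 2: φ=-45°, α=15°
  cosα=0.9659 sinα=0.2588 | (3,5) | tMaxX 0.4141 tMaxY 2.7432 | tΔX 1.0353 tΔY 3.8637
    t=0.4141 [x] (4,5)
    t=1.4494 [x] (5,5)
    t=2.4847 [x] (6,5) — stop
  → r_2 = 2.4847
beam 3: φ=0°, α=60°
  cosα=0.5000 sinα=0.8660 | (3,5) | tMaxX 0.8000 tMaxY 0.8198 | tΔX 2.0000 tΔY 1.1547
    t=0.8000 [x] (4,5)
    t=0.8198 [y] (4,6)
    t=1.9745 [y] (4,7) — stop
  → r_3 = 1.9745
beam 4: φ=45°, α=105°
  cosα=-0.2588 sinα=0.9659 | (3,5) | tMaxX 2.3182 tMaxY 0.7350 | tΔX 3.8637 tΔY 1.0353
    t=0.7350 [y] (3,6)
    t=1.7703 [y] (3,7) — stop
  → r_4 = 1.7703
beam 5: φ=90°, α=150°
  cosα=-0.8660 sinα=0.5000 | (3,5) | tMaxX 0.6928 tMaxY 1.4200 | tΔX 1.1547 tΔY 2.0000
    t=0.6928 [x] (2,5)
    t=1.4200 [y] (2,6)
    t=1.8475 [x] (1,6)
    t=3.0022 [x] (0,6) — stop
  → r_5 = 3.0022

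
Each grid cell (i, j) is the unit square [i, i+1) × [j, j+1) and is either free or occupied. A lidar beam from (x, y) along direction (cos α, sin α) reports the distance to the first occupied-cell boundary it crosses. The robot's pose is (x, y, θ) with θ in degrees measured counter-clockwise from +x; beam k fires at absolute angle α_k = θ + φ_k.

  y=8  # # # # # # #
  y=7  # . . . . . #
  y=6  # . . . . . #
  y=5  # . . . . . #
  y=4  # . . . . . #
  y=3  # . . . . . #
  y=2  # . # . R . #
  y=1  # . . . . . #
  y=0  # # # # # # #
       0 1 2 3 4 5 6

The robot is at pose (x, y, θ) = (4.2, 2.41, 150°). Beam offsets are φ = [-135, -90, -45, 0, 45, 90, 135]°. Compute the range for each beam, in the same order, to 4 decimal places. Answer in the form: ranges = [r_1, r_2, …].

beam 1: φ=-135°, α=15°
  d=(0.9659,0.2588)  start (4,2)  tX=0.8282 tY=2.2796  stride 1/|dx|=1.0353 1/|dy|=3.8637
    cross x-line → (5,2), t=0.8282
    cross x-line → (6,2), t=1.8635 (wall)
  → r_1 = 1.8635
beam 2: φ=-90°, α=60°
  d=(0.5000,0.8660)  start (4,2)  tX=1.6000 tY=0.6813  stride 1/|dx|=2.0000 1/|dy|=1.1547
    cross y-line → (4,3), t=0.6813
    cross x-line → (5,3), t=1.6000
    cross y-line → (5,4), t=1.8360
    cross y-line → (5,5), t=2.9907
    cross x-line → (6,5), t=3.6000 (wall)
  → r_2 = 3.6000
beam 3: φ=-45°, α=105°
  d=(-0.2588,0.9659)  start (4,2)  tX=0.7727 tY=0.6108  stride 1/|dx|=3.8637 1/|dy|=1.0353
    cross y-line → (4,3), t=0.6108
    cross x-line → (3,3), t=0.7727
    cross y-line → (3,4), t=1.6461
    cross y-line → (3,5), t=2.6814
    cross y-line → (3,6), t=3.7166
    cross x-line → (2,6), t=4.6364
    cross y-line → (2,7), t=4.7519
    cross y-line → (2,8), t=5.7872 (wall)
  → r_3 = 5.7872
beam 4: φ=0°, α=150°
  d=(-0.8660,0.5000)  start (4,2)  tX=0.2309 tY=1.1800  stride 1/|dx|=1.1547 1/|dy|=2.0000
    cross x-line → (3,2), t=0.2309
    cross y-line → (3,3), t=1.1800
    cross x-line → (2,3), t=1.3856
    cross x-line → (1,3), t=2.5403
    cross y-line → (1,4), t=3.1800
    cross x-line → (0,4), t=3.6950 (wall)
  → r_4 = 3.6950
beam 5: φ=45°, α=195°
  d=(-0.9659,-0.2588)  start (4,2)  tX=0.2071 tY=1.5841  stride 1/|dx|=1.0353 1/|dy|=3.8637
    cross x-line → (3,2), t=0.2071
    cross x-line → (2,2), t=1.2423 (wall)
  → r_5 = 1.2423
beam 6: φ=90°, α=240°
  d=(-0.5000,-0.8660)  start (4,2)  tX=0.4000 tY=0.4734  stride 1/|dx|=2.0000 1/|dy|=1.1547
    cross x-line → (3,2), t=0.4000
    cross y-line → (3,1), t=0.4734
    cross y-line → (3,0), t=1.6281 (wall)
  → r_6 = 1.6281
beam 7: φ=135°, α=285°
  d=(0.2588,-0.9659)  start (4,2)  tX=3.0910 tY=0.4245  stride 1/|dx|=3.8637 1/|dy|=1.0353
    cross y-line → (4,1), t=0.4245
    cross y-line → (4,0), t=1.4597 (wall)
  → r_7 = 1.4597

ranges = [1.8635, 3.6000, 5.7872, 3.6950, 1.2423, 1.6281, 1.4597]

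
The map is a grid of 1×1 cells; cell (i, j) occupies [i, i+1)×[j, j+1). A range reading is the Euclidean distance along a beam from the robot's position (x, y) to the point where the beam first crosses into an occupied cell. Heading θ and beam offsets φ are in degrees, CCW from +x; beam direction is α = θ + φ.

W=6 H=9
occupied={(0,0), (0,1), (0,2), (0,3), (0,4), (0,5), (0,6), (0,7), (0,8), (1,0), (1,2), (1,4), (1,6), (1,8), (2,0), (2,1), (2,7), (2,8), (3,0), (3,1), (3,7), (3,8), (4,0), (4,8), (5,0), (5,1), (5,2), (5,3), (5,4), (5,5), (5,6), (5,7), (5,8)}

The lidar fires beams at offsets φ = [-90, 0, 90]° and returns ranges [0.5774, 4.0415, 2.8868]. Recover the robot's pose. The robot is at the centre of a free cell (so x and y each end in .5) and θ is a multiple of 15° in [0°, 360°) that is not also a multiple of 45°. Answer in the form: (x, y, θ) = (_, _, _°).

Enumerate (i+0.5, j+0.5, θ) over the 21 free cells and 16 admissible headings. For each, cast all 3 beams and compare to the given ranges.
  (1.5, 1.5, 240°): beam 2 = 0.5774 ≠ 4.0415 ✗
  (1.5, 7.5, 345°): beam 1 = 0.5176 ≠ 0.5774 ✗
  (2.5, 3.5, 300°): beam 1 = 1.0000 ≠ 0.5774 ✗
  …
  (4.5, 3.5, 120°): r_1=0.5774, r_2=4.0415, r_3=2.8868 — all match ✓
No second candidate reproduces the full scan.

(x, y, θ) = (4.5, 3.5, 120°)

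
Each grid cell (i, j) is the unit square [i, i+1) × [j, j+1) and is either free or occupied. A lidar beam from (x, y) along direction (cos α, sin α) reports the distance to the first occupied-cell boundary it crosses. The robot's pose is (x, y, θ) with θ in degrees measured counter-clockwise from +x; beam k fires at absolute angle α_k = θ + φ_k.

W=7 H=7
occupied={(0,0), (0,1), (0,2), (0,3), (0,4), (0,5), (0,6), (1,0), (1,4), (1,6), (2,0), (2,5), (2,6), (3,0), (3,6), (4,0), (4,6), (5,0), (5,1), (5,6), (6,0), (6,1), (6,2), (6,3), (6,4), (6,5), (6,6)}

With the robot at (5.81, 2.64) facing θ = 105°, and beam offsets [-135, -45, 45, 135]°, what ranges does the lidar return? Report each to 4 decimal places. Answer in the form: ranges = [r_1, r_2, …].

ranges = [0.2194, 0.3800, 4.3994, 0.7390]

beam 1: φ=-135°, α=330°
  dir = (cos 330°, sin 330°) = (0.8660, -0.5000); from cell (5,2)
  next x-line at t=0.2194, next y-line at t=1.2800; Δt_x=1.1547, Δt_y=2.0000
    x: enter (6,2) at t=0.2194 ← occupied
  → r_1 = 0.2194
beam 2: φ=-45°, α=60°
  dir = (cos 60°, sin 60°) = (0.5000, 0.8660); from cell (5,2)
  next x-line at t=0.3800, next y-line at t=0.4157; Δt_x=2.0000, Δt_y=1.1547
    x: enter (6,2) at t=0.3800 ← occupied
  → r_2 = 0.3800
beam 3: φ=45°, α=150°
  dir = (cos 150°, sin 150°) = (-0.8660, 0.5000); from cell (5,2)
  next x-line at t=0.9353, next y-line at t=0.7200; Δt_x=1.1547, Δt_y=2.0000
    y: enter (5,3) at t=0.7200
    x: enter (4,3) at t=0.9353
    x: enter (3,3) at t=2.0900
    y: enter (3,4) at t=2.7200
    x: enter (2,4) at t=3.2447
    x: enter (1,4) at t=4.3994 ← occupied
  → r_3 = 4.3994
beam 4: φ=135°, α=240°
  dir = (cos 240°, sin 240°) = (-0.5000, -0.8660); from cell (5,2)
  next x-line at t=1.6200, next y-line at t=0.7390; Δt_x=2.0000, Δt_y=1.1547
    y: enter (5,1) at t=0.7390 ← occupied
  → r_4 = 0.7390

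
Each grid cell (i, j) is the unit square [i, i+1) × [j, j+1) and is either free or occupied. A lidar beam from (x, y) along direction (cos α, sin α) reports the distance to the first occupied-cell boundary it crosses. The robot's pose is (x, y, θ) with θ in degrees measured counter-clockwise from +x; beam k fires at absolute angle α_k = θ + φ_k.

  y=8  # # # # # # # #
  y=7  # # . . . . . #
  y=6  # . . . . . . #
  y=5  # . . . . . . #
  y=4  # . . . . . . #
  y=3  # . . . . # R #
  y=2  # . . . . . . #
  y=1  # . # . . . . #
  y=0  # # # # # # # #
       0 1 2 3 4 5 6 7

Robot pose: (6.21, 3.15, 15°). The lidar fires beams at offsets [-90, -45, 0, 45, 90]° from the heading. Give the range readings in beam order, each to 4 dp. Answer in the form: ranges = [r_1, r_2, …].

beam 1: φ=-90°, α=285°
  cosα=0.2588 sinα=-0.9659 | (6,3) | tMaxX 3.0523 tMaxY 0.1553 | tΔX 3.8637 tΔY 1.0353
    t=0.1553 [y] (6,2)
    t=1.1906 [y] (6,1)
    t=2.2258 [y] (6,0) — stop
  → r_1 = 2.2258
beam 2: φ=-45°, α=330°
  cosα=0.8660 sinα=-0.5000 | (6,3) | tMaxX 0.9122 tMaxY 0.3000 | tΔX 1.1547 tΔY 2.0000
    t=0.3000 [y] (6,2)
    t=0.9122 [x] (7,2) — stop
  → r_2 = 0.9122
beam 3: φ=0°, α=15°
  cosα=0.9659 sinα=0.2588 | (6,3) | tMaxX 0.8179 tMaxY 3.2841 | tΔX 1.0353 tΔY 3.8637
    t=0.8179 [x] (7,3) — stop
  → r_3 = 0.8179
beam 4: φ=45°, α=60°
  cosα=0.5000 sinα=0.8660 | (6,3) | tMaxX 1.5800 tMaxY 0.9815 | tΔX 2.0000 tΔY 1.1547
    t=0.9815 [y] (6,4)
    t=1.5800 [x] (7,4) — stop
  → r_4 = 1.5800
beam 5: φ=90°, α=105°
  cosα=-0.2588 sinα=0.9659 | (6,3) | tMaxX 0.8114 tMaxY 0.8800 | tΔX 3.8637 tΔY 1.0353
    t=0.8114 [x] (5,3) — stop
  → r_5 = 0.8114

ranges = [2.2258, 0.9122, 0.8179, 1.5800, 0.8114]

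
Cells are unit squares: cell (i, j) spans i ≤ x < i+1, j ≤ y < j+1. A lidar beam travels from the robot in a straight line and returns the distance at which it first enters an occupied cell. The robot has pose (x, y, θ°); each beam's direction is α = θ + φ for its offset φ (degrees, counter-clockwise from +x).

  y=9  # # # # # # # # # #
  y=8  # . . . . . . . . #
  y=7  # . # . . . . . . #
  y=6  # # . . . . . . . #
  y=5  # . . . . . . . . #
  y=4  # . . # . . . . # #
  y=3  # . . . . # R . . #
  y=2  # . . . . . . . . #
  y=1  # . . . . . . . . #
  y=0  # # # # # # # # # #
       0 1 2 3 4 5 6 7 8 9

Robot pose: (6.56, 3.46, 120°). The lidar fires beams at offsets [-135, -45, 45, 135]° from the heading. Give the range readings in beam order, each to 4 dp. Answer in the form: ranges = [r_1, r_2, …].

beam 1: φ=-135°, α=345°
  dir = (cos 345°, sin 345°) = (0.9659, -0.2588); from cell (6,3)
  next x-line at t=0.4555, next y-line at t=1.7773; Δt_x=1.0353, Δt_y=3.8637
    x: enter (7,3) at t=0.4555
    x: enter (8,3) at t=1.4908
    y: enter (8,2) at t=1.7773
    x: enter (9,2) at t=2.5261 ← occupied
  → r_1 = 2.5261
beam 2: φ=-45°, α=75°
  dir = (cos 75°, sin 75°) = (0.2588, 0.9659); from cell (6,3)
  next x-line at t=1.7000, next y-line at t=0.5590; Δt_x=3.8637, Δt_y=1.0353
    y: enter (6,4) at t=0.5590
    y: enter (6,5) at t=1.5943
    x: enter (7,5) at t=1.7000
    y: enter (7,6) at t=2.6296
    y: enter (7,7) at t=3.6649
    y: enter (7,8) at t=4.7002
    x: enter (8,8) at t=5.5637
    y: enter (8,9) at t=5.7354 ← occupied
  → r_2 = 5.7354
beam 3: φ=45°, α=165°
  dir = (cos 165°, sin 165°) = (-0.9659, 0.2588); from cell (6,3)
  next x-line at t=0.5798, next y-line at t=2.0864; Δt_x=1.0353, Δt_y=3.8637
    x: enter (5,3) at t=0.5798 ← occupied
  → r_3 = 0.5798
beam 4: φ=135°, α=255°
  dir = (cos 255°, sin 255°) = (-0.2588, -0.9659); from cell (6,3)
  next x-line at t=2.1637, next y-line at t=0.4762; Δt_x=3.8637, Δt_y=1.0353
    y: enter (6,2) at t=0.4762
    y: enter (6,1) at t=1.5115
    x: enter (5,1) at t=2.1637
    y: enter (5,0) at t=2.5468 ← occupied
  → r_4 = 2.5468

ranges = [2.5261, 5.7354, 0.5798, 2.5468]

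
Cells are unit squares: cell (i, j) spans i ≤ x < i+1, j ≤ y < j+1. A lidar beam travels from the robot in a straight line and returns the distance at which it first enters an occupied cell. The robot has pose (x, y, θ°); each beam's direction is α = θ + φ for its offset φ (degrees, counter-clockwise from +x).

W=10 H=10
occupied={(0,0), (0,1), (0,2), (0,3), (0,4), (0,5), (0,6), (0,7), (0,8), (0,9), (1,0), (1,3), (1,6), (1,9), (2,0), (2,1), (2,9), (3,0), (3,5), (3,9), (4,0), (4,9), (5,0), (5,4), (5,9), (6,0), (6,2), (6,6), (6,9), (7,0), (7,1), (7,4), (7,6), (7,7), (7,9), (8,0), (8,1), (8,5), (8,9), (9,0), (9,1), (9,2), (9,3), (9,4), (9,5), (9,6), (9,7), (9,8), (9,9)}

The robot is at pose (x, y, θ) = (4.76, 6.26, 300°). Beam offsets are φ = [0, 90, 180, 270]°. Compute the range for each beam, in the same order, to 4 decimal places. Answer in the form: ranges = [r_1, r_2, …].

ranges = [1.4549, 1.4318, 3.1639, 0.8776]

beam 1: φ=0°, α=300°
  direction (0.5000, -0.8660); cell (4,6); t to first gridline: x 0.4800, y 0.3002 (then +2.0000 / +1.1547)
    (4,5) via y @ 0.3002
    (5,5) via x @ 0.4800
    (5,4) via y @ 1.4549  # hit
  → r_1 = 1.4549
beam 2: φ=90°, α=30°
  direction (0.8660, 0.5000); cell (4,6); t to first gridline: x 0.2771, y 1.4800 (then +1.1547 / +2.0000)
    (5,6) via x @ 0.2771
    (6,6) via x @ 1.4318  # hit
  → r_2 = 1.4318
beam 3: φ=180°, α=120°
  direction (-0.5000, 0.8660); cell (4,6); t to first gridline: x 1.5200, y 0.8545 (then +2.0000 / +1.1547)
    (4,7) via y @ 0.8545
    (3,7) via x @ 1.5200
    (3,8) via y @ 2.0092
    (3,9) via y @ 3.1639  # hit
  → r_3 = 3.1639
beam 4: φ=270°, α=210°
  direction (-0.8660, -0.5000); cell (4,6); t to first gridline: x 0.8776, y 0.5200 (then +1.1547 / +2.0000)
    (4,5) via y @ 0.5200
    (3,5) via x @ 0.8776  # hit
  → r_4 = 0.8776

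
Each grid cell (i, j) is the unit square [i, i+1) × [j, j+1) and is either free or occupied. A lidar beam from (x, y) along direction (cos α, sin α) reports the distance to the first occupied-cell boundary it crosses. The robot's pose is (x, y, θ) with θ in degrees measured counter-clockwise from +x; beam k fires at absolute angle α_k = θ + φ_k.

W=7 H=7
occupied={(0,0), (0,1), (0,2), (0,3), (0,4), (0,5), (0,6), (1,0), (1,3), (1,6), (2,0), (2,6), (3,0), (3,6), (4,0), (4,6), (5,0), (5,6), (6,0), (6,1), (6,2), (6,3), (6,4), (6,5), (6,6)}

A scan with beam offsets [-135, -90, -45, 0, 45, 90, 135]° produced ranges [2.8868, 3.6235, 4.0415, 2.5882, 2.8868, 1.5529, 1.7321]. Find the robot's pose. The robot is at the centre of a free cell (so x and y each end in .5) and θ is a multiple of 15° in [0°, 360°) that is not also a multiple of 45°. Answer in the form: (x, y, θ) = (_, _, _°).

(x, y, θ) = (4.5, 3.5, 255°)

Enumerate (i+0.5, j+0.5, θ) over the 24 free cells and 16 admissible headings. For each, cast all 7 beams and compare to the given ranges.
  (5.5, 1.5, 285°): beam 1 = 4.0415 ≠ 2.8868 ✗
  (2.5, 4.5, 15°): beam 1 = 1.0000 ≠ 2.8868 ✗
  (4.5, 1.5, 240°): beam 1 = 4.6587 ≠ 2.8868 ✗
  …
  (4.5, 3.5, 255°): r_1=2.8868, r_2=3.6235, r_3=4.0415, r_4=2.5882, r_5=2.8868, r_6=1.5529, r_7=1.7321 — all match ✓
No second candidate reproduces the full scan.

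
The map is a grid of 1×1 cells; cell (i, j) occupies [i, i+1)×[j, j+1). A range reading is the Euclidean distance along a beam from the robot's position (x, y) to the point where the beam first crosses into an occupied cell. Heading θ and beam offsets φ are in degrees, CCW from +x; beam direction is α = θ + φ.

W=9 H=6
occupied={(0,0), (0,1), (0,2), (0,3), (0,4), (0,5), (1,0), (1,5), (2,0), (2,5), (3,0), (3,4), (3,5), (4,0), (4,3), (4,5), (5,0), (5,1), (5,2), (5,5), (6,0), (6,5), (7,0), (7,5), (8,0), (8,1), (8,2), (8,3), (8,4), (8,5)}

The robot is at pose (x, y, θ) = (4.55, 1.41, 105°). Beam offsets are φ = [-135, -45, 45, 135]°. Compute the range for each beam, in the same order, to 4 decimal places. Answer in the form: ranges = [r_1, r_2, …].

ranges = [0.5196, 0.9000, 4.0992, 0.4734]

beam 1: φ=-135°, α=330°
  dir = (cos 330°, sin 330°) = (0.8660, -0.5000); from cell (4,1)
  next x-line at t=0.5196, next y-line at t=0.8200; Δt_x=1.1547, Δt_y=2.0000
    x: enter (5,1) at t=0.5196 ← occupied
  → r_1 = 0.5196
beam 2: φ=-45°, α=60°
  dir = (cos 60°, sin 60°) = (0.5000, 0.8660); from cell (4,1)
  next x-line at t=0.9000, next y-line at t=0.6813; Δt_x=2.0000, Δt_y=1.1547
    y: enter (4,2) at t=0.6813
    x: enter (5,2) at t=0.9000 ← occupied
  → r_2 = 0.9000
beam 3: φ=45°, α=150°
  dir = (cos 150°, sin 150°) = (-0.8660, 0.5000); from cell (4,1)
  next x-line at t=0.6351, next y-line at t=1.1800; Δt_x=1.1547, Δt_y=2.0000
    x: enter (3,1) at t=0.6351
    y: enter (3,2) at t=1.1800
    x: enter (2,2) at t=1.7898
    x: enter (1,2) at t=2.9445
    y: enter (1,3) at t=3.1800
    x: enter (0,3) at t=4.0992 ← occupied
  → r_3 = 4.0992
beam 4: φ=135°, α=240°
  dir = (cos 240°, sin 240°) = (-0.5000, -0.8660); from cell (4,1)
  next x-line at t=1.1000, next y-line at t=0.4734; Δt_x=2.0000, Δt_y=1.1547
    y: enter (4,0) at t=0.4734 ← occupied
  → r_4 = 0.4734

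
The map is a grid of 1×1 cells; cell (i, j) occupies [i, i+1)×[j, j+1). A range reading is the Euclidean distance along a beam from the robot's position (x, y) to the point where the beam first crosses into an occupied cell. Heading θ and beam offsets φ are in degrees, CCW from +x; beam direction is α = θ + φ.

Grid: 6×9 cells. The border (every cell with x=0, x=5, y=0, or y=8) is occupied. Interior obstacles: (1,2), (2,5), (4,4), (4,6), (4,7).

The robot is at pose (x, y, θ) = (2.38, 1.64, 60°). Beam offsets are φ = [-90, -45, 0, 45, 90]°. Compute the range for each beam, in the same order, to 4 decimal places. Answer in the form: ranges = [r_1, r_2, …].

ranges = [1.2800, 2.7124, 3.2400, 5.3319, 0.7200]

beam 1: φ=-90°, α=330°
  d=(0.8660,-0.5000)  start (2,1)  tX=0.7159 tY=1.2800  stride 1/|dx|=1.1547 1/|dy|=2.0000
    cross x-line → (3,1), t=0.7159
    cross y-line → (3,0), t=1.2800 (wall)
  → r_1 = 1.2800
beam 2: φ=-45°, α=15°
  d=(0.9659,0.2588)  start (2,1)  tX=0.6419 tY=1.3909  stride 1/|dx|=1.0353 1/|dy|=3.8637
    cross x-line → (3,1), t=0.6419
    cross y-line → (3,2), t=1.3909
    cross x-line → (4,2), t=1.6771
    cross x-line → (5,2), t=2.7124 (wall)
  → r_2 = 2.7124
beam 3: φ=0°, α=60°
  d=(0.5000,0.8660)  start (2,1)  tX=1.2400 tY=0.4157  stride 1/|dx|=2.0000 1/|dy|=1.1547
    cross y-line → (2,2), t=0.4157
    cross x-line → (3,2), t=1.2400
    cross y-line → (3,3), t=1.5704
    cross y-line → (3,4), t=2.7251
    cross x-line → (4,4), t=3.2400 (wall)
  → r_3 = 3.2400
beam 4: φ=45°, α=105°
  d=(-0.2588,0.9659)  start (2,1)  tX=1.4682 tY=0.3727  stride 1/|dx|=3.8637 1/|dy|=1.0353
    cross y-line → (2,2), t=0.3727
    cross y-line → (2,3), t=1.4080
    cross x-line → (1,3), t=1.4682
    cross y-line → (1,4), t=2.4433
    cross y-line → (1,5), t=3.4785
    cross y-line → (1,6), t=4.5138
    cross x-line → (0,6), t=5.3319 (wall)
  → r_4 = 5.3319
beam 5: φ=90°, α=150°
  d=(-0.8660,0.5000)  start (2,1)  tX=0.4388 tY=0.7200  stride 1/|dx|=1.1547 1/|dy|=2.0000
    cross x-line → (1,1), t=0.4388
    cross y-line → (1,2), t=0.7200 (wall)
  → r_5 = 0.7200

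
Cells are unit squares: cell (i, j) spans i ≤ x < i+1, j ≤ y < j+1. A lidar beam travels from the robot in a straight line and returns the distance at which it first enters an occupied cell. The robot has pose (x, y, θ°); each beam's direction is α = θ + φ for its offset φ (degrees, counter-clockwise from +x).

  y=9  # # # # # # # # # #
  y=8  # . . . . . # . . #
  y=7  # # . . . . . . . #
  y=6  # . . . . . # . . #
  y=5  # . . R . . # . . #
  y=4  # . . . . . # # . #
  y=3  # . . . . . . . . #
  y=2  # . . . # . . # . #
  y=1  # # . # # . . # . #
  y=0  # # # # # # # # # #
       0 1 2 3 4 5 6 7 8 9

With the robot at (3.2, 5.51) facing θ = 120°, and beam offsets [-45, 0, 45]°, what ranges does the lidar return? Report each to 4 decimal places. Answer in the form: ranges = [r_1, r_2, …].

beam 1: φ=-45°, α=75°
  cosα=0.2588 sinα=0.9659 | (3,5) | tMaxX 3.0910 tMaxY 0.5073 | tΔX 3.8637 tΔY 1.0353
    t=0.5073 [y] (3,6)
    t=1.5426 [y] (3,7)
    t=2.5778 [y] (3,8)
    t=3.0910 [x] (4,8)
    t=3.6131 [y] (4,9) — stop
  → r_1 = 3.6131
beam 2: φ=0°, α=120°
  cosα=-0.5000 sinα=0.8660 | (3,5) | tMaxX 0.4000 tMaxY 0.5658 | tΔX 2.0000 tΔY 1.1547
    t=0.4000 [x] (2,5)
    t=0.5658 [y] (2,6)
    t=1.7205 [y] (2,7)
    t=2.4000 [x] (1,7) — stop
  → r_2 = 2.4000
beam 3: φ=45°, α=165°
  cosα=-0.9659 sinα=0.2588 | (3,5) | tMaxX 0.2071 tMaxY 1.8932 | tΔX 1.0353 tΔY 3.8637
    t=0.2071 [x] (2,5)
    t=1.2423 [x] (1,5)
    t=1.8932 [y] (1,6)
    t=2.2776 [x] (0,6) — stop
  → r_3 = 2.2776

ranges = [3.6131, 2.4000, 2.2776]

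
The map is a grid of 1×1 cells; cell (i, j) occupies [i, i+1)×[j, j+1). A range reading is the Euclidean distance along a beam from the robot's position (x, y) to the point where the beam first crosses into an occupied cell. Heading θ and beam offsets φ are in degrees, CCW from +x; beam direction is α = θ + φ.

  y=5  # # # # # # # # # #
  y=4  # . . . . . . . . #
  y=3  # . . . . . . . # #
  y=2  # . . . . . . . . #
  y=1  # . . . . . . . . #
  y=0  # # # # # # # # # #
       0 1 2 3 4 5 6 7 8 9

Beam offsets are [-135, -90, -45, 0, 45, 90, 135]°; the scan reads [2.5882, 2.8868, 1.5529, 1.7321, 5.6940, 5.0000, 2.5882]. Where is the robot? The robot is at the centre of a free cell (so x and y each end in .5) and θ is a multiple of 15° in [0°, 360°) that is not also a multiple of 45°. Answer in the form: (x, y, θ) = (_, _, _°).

(x, y, θ) = (3.5, 2.5, 300°)

The pose lattice has 31·16 = 496 candidates. Test each by forward raycasting.
  (3.5, 1.5, 195°): beam 1 = 4.0415 ≠ 2.5882 ✗
  (2.5, 1.5, 285°): beam 1 = 1.7321 ≠ 2.5882 ✗
  (4.5, 1.5, 165°): beam 1 = 4.0415 ≠ 2.5882 ✗
  (7.5, 3.5, 210°): beam 1 = 1.5529 ≠ 2.5882 ✗
  …
  (3.5, 2.5, 300°): r_1=2.5882, r_2=2.8868, r_3=1.5529, r_4=1.7321, r_5=5.6940, r_6=5.0000, r_7=2.5882 — all match ✓
No second candidate reproduces the full scan.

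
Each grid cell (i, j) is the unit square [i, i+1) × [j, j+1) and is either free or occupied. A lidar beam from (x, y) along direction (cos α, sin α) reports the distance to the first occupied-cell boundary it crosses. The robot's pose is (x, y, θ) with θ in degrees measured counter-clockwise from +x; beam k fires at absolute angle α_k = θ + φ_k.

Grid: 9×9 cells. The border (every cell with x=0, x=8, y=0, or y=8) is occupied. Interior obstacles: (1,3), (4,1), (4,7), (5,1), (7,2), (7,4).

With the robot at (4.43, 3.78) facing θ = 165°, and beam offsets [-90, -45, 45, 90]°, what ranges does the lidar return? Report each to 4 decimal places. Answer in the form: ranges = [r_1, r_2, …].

beam 1: φ=-90°, α=75°
  dir = (cos 75°, sin 75°) = (0.2588, 0.9659); from cell (4,3)
  next x-line at t=2.2023, next y-line at t=0.2278; Δt_x=3.8637, Δt_y=1.0353
    y: enter (4,4) at t=0.2278
    y: enter (4,5) at t=1.2630
    x: enter (5,5) at t=2.2023
    y: enter (5,6) at t=2.2983
    y: enter (5,7) at t=3.3336
    y: enter (5,8) at t=4.3689 ← occupied
  → r_1 = 4.3689
beam 2: φ=-45°, α=120°
  dir = (cos 120°, sin 120°) = (-0.5000, 0.8660); from cell (4,3)
  next x-line at t=0.8600, next y-line at t=0.2540; Δt_x=2.0000, Δt_y=1.1547
    y: enter (4,4) at t=0.2540
    x: enter (3,4) at t=0.8600
    y: enter (3,5) at t=1.4087
    y: enter (3,6) at t=2.5634
    x: enter (2,6) at t=2.8600
    y: enter (2,7) at t=3.7181
    x: enter (1,7) at t=4.8600
    y: enter (1,8) at t=4.8728 ← occupied
  → r_2 = 4.8728
beam 3: φ=45°, α=210°
  dir = (cos 210°, sin 210°) = (-0.8660, -0.5000); from cell (4,3)
  next x-line at t=0.4965, next y-line at t=1.5600; Δt_x=1.1547, Δt_y=2.0000
    x: enter (3,3) at t=0.4965
    y: enter (3,2) at t=1.5600
    x: enter (2,2) at t=1.6512
    x: enter (1,2) at t=2.8059
    y: enter (1,1) at t=3.5600
    x: enter (0,1) at t=3.9606 ← occupied
  → r_3 = 3.9606
beam 4: φ=90°, α=255°
  dir = (cos 255°, sin 255°) = (-0.2588, -0.9659); from cell (4,3)
  next x-line at t=1.6614, next y-line at t=0.8075; Δt_x=3.8637, Δt_y=1.0353
    y: enter (4,2) at t=0.8075
    x: enter (3,2) at t=1.6614
    y: enter (3,1) at t=1.8428
    y: enter (3,0) at t=2.8781 ← occupied
  → r_4 = 2.8781

ranges = [4.3689, 4.8728, 3.9606, 2.8781]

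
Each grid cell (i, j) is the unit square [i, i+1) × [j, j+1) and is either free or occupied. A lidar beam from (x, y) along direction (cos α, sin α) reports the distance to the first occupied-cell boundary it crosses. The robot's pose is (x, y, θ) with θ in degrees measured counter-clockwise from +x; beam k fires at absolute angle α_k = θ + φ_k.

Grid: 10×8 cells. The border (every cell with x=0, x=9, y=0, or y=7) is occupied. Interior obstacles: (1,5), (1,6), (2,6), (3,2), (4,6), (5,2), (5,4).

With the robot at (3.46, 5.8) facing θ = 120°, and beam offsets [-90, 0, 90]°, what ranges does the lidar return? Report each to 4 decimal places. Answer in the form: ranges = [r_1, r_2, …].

ranges = [0.6235, 0.9200, 2.8406]

beam 1: φ=-90°, α=30°
  direction (0.8660, 0.5000); cell (3,5); t to first gridline: x 0.6235, y 0.4000 (then +1.1547 / +2.0000)
    (3,6) via y @ 0.4000
    (4,6) via x @ 0.6235  # hit
  → r_1 = 0.6235
beam 2: φ=0°, α=120°
  direction (-0.5000, 0.8660); cell (3,5); t to first gridline: x 0.9200, y 0.2309 (then +2.0000 / +1.1547)
    (3,6) via y @ 0.2309
    (2,6) via x @ 0.9200  # hit
  → r_2 = 0.9200
beam 3: φ=90°, α=210°
  direction (-0.8660, -0.5000); cell (3,5); t to first gridline: x 0.5312, y 1.6000 (then +1.1547 / +2.0000)
    (2,5) via x @ 0.5312
    (2,4) via y @ 1.6000
    (1,4) via x @ 1.6859
    (0,4) via x @ 2.8406  # hit
  → r_3 = 2.8406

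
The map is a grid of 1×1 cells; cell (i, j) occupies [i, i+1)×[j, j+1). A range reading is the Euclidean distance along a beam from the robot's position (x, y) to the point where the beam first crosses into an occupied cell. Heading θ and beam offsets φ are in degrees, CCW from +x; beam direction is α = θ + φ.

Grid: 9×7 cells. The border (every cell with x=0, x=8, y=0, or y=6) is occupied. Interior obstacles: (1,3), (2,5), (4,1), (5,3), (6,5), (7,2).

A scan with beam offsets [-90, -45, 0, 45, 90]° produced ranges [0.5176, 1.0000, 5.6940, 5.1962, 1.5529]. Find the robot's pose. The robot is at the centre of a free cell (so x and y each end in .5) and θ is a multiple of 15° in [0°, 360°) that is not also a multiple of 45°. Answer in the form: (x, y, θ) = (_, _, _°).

(x, y, θ) = (1.5, 1.5, 15°)

Candidates: 29 free-cell centres × 16 headings = 464 poses. Raycast each; keep the one whose scan matches to 4 dp.
  (4.5, 4.5, 285°): beam 1 = 2.5882 ≠ 0.5176 ✗
  (2.5, 1.5, 30°): beam 1 = 0.5774 ≠ 0.5176 ✗
  (7.5, 1.5, 60°): beam 1 = 0.5774 ≠ 0.5176 ✗
  …
  (1.5, 1.5, 15°): r_1=0.5176, r_2=1.0000, r_3=5.6940, r_4=5.1962, r_5=1.5529 — all match ✓
Only this pose fits every beam.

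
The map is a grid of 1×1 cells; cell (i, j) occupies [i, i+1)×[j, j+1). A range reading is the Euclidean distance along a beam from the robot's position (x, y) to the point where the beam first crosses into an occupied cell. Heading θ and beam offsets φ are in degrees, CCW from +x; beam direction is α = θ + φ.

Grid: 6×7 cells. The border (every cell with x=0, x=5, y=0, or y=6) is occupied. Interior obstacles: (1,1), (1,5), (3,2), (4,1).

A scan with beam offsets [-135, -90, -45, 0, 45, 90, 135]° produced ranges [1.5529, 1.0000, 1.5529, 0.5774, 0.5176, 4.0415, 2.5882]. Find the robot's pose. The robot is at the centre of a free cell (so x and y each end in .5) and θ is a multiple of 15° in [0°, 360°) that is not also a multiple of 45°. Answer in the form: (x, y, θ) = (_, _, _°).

(x, y, θ) = (2.5, 2.5, 330°)

Candidates: 16 free-cell centres × 16 headings = 256 poses. Raycast each; keep the one whose scan matches to 4 dp.
  (3.5, 1.5, 150°): beam 1 = 0.5176 ≠ 1.5529 ✗
  (4.5, 5.5, 165°): beam 1 = 0.5774 ≠ 1.5529 ✗
  (4.5, 5.5, 240°): beam 1 = 0.5176 ≠ 1.5529 ✗
  …
  (2.5, 2.5, 330°): r_1=1.5529, r_2=1.0000, r_3=1.5529, r_4=0.5774, r_5=0.5176, r_6=4.0415, r_7=2.5882 — all match ✓
No second candidate reproduces the full scan.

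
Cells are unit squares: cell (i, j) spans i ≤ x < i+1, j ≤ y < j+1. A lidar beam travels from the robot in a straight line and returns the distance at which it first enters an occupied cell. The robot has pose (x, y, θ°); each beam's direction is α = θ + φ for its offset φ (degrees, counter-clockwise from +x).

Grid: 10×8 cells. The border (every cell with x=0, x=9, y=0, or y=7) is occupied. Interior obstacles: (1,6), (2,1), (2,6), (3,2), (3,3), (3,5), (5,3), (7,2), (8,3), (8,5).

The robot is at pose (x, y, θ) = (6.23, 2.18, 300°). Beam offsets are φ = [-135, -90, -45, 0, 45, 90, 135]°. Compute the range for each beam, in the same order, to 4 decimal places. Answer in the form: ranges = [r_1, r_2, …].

beam 1: φ=-135°, α=165°
  d=(-0.9659,0.2588)  start (6,2)  tX=0.2381 tY=3.1682  stride 1/|dx|=1.0353 1/|dy|=3.8637
    cross x-line → (5,2), t=0.2381
    cross x-line → (4,2), t=1.2734
    cross x-line → (3,2), t=2.3087 (wall)
  → r_1 = 2.3087
beam 2: φ=-90°, α=210°
  d=(-0.8660,-0.5000)  start (6,2)  tX=0.2656 tY=0.3600  stride 1/|dx|=1.1547 1/|dy|=2.0000
    cross x-line → (5,2), t=0.2656
    cross y-line → (5,1), t=0.3600
    cross x-line → (4,1), t=1.4203
    cross y-line → (4,0), t=2.3600 (wall)
  → r_2 = 2.3600
beam 3: φ=-45°, α=255°
  d=(-0.2588,-0.9659)  start (6,2)  tX=0.8887 tY=0.1863  stride 1/|dx|=3.8637 1/|dy|=1.0353
    cross y-line → (6,1), t=0.1863
    cross x-line → (5,1), t=0.8887
    cross y-line → (5,0), t=1.2216 (wall)
  → r_3 = 1.2216
beam 4: φ=0°, α=300°
  d=(0.5000,-0.8660)  start (6,2)  tX=1.5400 tY=0.2078  stride 1/|dx|=2.0000 1/|dy|=1.1547
    cross y-line → (6,1), t=0.2078
    cross y-line → (6,0), t=1.3625 (wall)
  → r_4 = 1.3625
beam 5: φ=45°, α=345°
  d=(0.9659,-0.2588)  start (6,2)  tX=0.7972 tY=0.6955  stride 1/|dx|=1.0353 1/|dy|=3.8637
    cross y-line → (6,1), t=0.6955
    cross x-line → (7,1), t=0.7972
    cross x-line → (8,1), t=1.8324
    cross x-line → (9,1), t=2.8677 (wall)
  → r_5 = 2.8677
beam 6: φ=90°, α=30°
  d=(0.8660,0.5000)  start (6,2)  tX=0.8891 tY=1.6400  stride 1/|dx|=1.1547 1/|dy|=2.0000
    cross x-line → (7,2), t=0.8891 (wall)
  → r_6 = 0.8891
beam 7: φ=135°, α=75°
  d=(0.2588,0.9659)  start (6,2)  tX=2.9751 tY=0.8489  stride 1/|dx|=3.8637 1/|dy|=1.0353
    cross y-line → (6,3), t=0.8489
    cross y-line → (6,4), t=1.8842
    cross y-line → (6,5), t=2.9195
    cross x-line → (7,5), t=2.9751
    cross y-line → (7,6), t=3.9548
    cross y-line → (7,7), t=4.9900 (wall)
  → r_7 = 4.9900

ranges = [2.3087, 2.3600, 1.2216, 1.3625, 2.8677, 0.8891, 4.9900]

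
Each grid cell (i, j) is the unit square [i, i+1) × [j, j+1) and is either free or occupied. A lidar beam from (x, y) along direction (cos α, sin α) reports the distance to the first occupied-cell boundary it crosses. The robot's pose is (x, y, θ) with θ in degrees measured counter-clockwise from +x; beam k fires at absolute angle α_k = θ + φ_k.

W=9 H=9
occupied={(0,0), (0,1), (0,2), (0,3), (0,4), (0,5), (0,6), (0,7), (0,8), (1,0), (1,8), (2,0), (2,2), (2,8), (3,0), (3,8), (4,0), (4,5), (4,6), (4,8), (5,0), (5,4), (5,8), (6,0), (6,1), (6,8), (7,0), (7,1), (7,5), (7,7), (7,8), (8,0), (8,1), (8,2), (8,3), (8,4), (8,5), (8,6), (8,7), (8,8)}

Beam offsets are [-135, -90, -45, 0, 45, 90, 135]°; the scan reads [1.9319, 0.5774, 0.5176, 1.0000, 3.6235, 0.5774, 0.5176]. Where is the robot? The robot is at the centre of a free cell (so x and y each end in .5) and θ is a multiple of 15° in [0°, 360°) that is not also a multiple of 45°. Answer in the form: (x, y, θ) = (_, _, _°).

Enumerate (i+0.5, j+0.5, θ) over the 41 free cells and 16 admissible headings. For each, cast all 7 beams and compare to the given ranges.
  (7.5, 4.5, 285°): beam 1 = 2.8868 ≠ 1.9319 ✗
  (1.5, 2.5, 60°): beam 1 = 1.5529 ≠ 1.9319 ✗
  (1.5, 5.5, 15°): beam 1 = 1.0000 ≠ 1.9319 ✗
  …
  (4.5, 7.5, 150°): r_1=1.9319, r_2=0.5774, r_3=0.5176, r_4=1.0000, r_5=3.6235, r_6=0.5774, r_7=0.5176 — all match ✓
Only this pose fits every beam.

(x, y, θ) = (4.5, 7.5, 150°)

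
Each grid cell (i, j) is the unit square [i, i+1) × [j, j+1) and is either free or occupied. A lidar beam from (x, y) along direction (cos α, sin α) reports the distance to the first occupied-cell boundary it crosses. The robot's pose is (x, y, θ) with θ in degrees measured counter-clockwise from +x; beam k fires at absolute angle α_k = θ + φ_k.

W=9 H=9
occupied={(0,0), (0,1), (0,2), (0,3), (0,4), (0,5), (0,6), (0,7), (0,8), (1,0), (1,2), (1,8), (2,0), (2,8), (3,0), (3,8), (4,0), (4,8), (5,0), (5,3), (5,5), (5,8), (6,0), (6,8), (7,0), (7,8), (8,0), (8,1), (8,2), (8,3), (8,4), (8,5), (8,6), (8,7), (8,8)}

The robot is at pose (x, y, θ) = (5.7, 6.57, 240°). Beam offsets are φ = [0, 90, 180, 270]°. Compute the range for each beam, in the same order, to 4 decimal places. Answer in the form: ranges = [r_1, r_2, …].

ranges = [0.6582, 2.6558, 1.6512, 2.8600]

beam 1: φ=0°, α=240°
  d=(-0.5000,-0.8660)  start (5,6)  tX=1.4000 tY=0.6582  stride 1/|dx|=2.0000 1/|dy|=1.1547
    cross y-line → (5,5), t=0.6582 (wall)
  → r_1 = 0.6582
beam 2: φ=90°, α=330°
  d=(0.8660,-0.5000)  start (5,6)  tX=0.3464 tY=1.1400  stride 1/|dx|=1.1547 1/|dy|=2.0000
    cross x-line → (6,6), t=0.3464
    cross y-line → (6,5), t=1.1400
    cross x-line → (7,5), t=1.5011
    cross x-line → (8,5), t=2.6558 (wall)
  → r_2 = 2.6558
beam 3: φ=180°, α=60°
  d=(0.5000,0.8660)  start (5,6)  tX=0.6000 tY=0.4965  stride 1/|dx|=2.0000 1/|dy|=1.1547
    cross y-line → (5,7), t=0.4965
    cross x-line → (6,7), t=0.6000
    cross y-line → (6,8), t=1.6512 (wall)
  → r_3 = 1.6512
beam 4: φ=270°, α=150°
  d=(-0.8660,0.5000)  start (5,6)  tX=0.8083 tY=0.8600  stride 1/|dx|=1.1547 1/|dy|=2.0000
    cross x-line → (4,6), t=0.8083
    cross y-line → (4,7), t=0.8600
    cross x-line → (3,7), t=1.9630
    cross y-line → (3,8), t=2.8600 (wall)
  → r_4 = 2.8600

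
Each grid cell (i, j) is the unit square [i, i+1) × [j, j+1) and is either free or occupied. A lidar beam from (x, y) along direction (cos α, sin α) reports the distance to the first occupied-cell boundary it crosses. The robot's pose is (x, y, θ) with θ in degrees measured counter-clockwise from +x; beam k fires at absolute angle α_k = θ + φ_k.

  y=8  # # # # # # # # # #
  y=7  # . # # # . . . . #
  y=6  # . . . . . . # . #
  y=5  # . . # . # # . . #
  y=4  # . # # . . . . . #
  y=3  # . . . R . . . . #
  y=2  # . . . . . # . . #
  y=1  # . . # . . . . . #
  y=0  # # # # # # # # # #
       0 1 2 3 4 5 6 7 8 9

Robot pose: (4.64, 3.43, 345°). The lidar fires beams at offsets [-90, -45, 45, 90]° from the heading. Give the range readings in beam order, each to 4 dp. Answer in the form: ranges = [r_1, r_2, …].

beam 1: φ=-90°, α=255°
  d=(-0.2588,-0.9659)  start (4,3)  tX=2.4728 tY=0.4452  stride 1/|dx|=3.8637 1/|dy|=1.0353
    cross y-line → (4,2), t=0.4452
    cross y-line → (4,1), t=1.4804
    cross x-line → (3,1), t=2.4728 (wall)
  → r_1 = 2.4728
beam 2: φ=-45°, α=300°
  d=(0.5000,-0.8660)  start (4,3)  tX=0.7200 tY=0.4965  stride 1/|dx|=2.0000 1/|dy|=1.1547
    cross y-line → (4,2), t=0.4965
    cross x-line → (5,2), t=0.7200
    cross y-line → (5,1), t=1.6512
    cross x-line → (6,1), t=2.7200
    cross y-line → (6,0), t=2.8059 (wall)
  → r_2 = 2.8059
beam 3: φ=45°, α=30°
  d=(0.8660,0.5000)  start (4,3)  tX=0.4157 tY=1.1400  stride 1/|dx|=1.1547 1/|dy|=2.0000
    cross x-line → (5,3), t=0.4157
    cross y-line → (5,4), t=1.1400
    cross x-line → (6,4), t=1.5704
    cross x-line → (7,4), t=2.7251
    cross y-line → (7,5), t=3.1400
    cross x-line → (8,5), t=3.8798
    cross x-line → (9,5), t=5.0345 (wall)
  → r_3 = 5.0345
beam 4: φ=90°, α=75°
  d=(0.2588,0.9659)  start (4,3)  tX=1.3909 tY=0.5901  stride 1/|dx|=3.8637 1/|dy|=1.0353
    cross y-line → (4,4), t=0.5901
    cross x-line → (5,4), t=1.3909
    cross y-line → (5,5), t=1.6254 (wall)
  → r_4 = 1.6254

ranges = [2.4728, 2.8059, 5.0345, 1.6254]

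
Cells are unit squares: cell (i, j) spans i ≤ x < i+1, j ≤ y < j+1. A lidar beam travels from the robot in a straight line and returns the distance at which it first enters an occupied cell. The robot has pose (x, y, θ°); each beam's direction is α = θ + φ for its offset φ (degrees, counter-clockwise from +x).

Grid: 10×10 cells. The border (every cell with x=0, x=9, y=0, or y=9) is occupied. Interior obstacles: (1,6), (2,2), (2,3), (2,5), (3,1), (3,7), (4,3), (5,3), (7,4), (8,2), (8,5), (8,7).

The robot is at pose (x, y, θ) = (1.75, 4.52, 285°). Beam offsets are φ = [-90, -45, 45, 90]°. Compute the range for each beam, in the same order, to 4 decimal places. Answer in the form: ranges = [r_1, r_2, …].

ranges = [0.7765, 1.5000, 1.0400, 7.5058]

beam 1: φ=-90°, α=195°
  d=(-0.9659,-0.2588)  start (1,4)  tX=0.7765 tY=2.0091  stride 1/|dx|=1.0353 1/|dy|=3.8637
    cross x-line → (0,4), t=0.7765 (wall)
  → r_1 = 0.7765
beam 2: φ=-45°, α=240°
  d=(-0.5000,-0.8660)  start (1,4)  tX=1.5000 tY=0.6004  stride 1/|dx|=2.0000 1/|dy|=1.1547
    cross y-line → (1,3), t=0.6004
    cross x-line → (0,3), t=1.5000 (wall)
  → r_2 = 1.5000
beam 3: φ=45°, α=330°
  d=(0.8660,-0.5000)  start (1,4)  tX=0.2887 tY=1.0400  stride 1/|dx|=1.1547 1/|dy|=2.0000
    cross x-line → (2,4), t=0.2887
    cross y-line → (2,3), t=1.0400 (wall)
  → r_3 = 1.0400
beam 4: φ=90°, α=15°
  d=(0.9659,0.2588)  start (1,4)  tX=0.2588 tY=1.8546  stride 1/|dx|=1.0353 1/|dy|=3.8637
    cross x-line → (2,4), t=0.2588
    cross x-line → (3,4), t=1.2941
    cross y-line → (3,5), t=1.8546
    cross x-line → (4,5), t=2.3294
    cross x-line → (5,5), t=3.3646
    cross x-line → (6,5), t=4.3999
    cross x-line → (7,5), t=5.4352
    cross y-line → (7,6), t=5.7183
    cross x-line → (8,6), t=6.4705
    cross x-line → (9,6), t=7.5058 (wall)
  → r_4 = 7.5058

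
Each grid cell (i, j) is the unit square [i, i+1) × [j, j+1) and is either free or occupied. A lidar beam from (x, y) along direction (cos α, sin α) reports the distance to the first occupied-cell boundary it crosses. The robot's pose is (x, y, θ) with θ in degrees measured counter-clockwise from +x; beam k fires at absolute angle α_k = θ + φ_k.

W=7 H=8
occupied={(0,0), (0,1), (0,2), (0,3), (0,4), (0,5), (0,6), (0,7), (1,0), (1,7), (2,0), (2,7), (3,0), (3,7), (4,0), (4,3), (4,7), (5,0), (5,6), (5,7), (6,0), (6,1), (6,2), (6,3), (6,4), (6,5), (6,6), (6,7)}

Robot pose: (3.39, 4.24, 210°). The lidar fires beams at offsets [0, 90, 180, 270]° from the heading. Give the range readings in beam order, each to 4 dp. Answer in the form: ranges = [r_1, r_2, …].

ranges = [2.7597, 1.2200, 3.0138, 3.1870]

beam 1: φ=0°, α=210°
  d=(-0.8660,-0.5000)  start (3,4)  tX=0.4503 tY=0.4800  stride 1/|dx|=1.1547 1/|dy|=2.0000
    cross x-line → (2,4), t=0.4503
    cross y-line → (2,3), t=0.4800
    cross x-line → (1,3), t=1.6050
    cross y-line → (1,2), t=2.4800
    cross x-line → (0,2), t=2.7597 (wall)
  → r_1 = 2.7597
beam 2: φ=90°, α=300°
  d=(0.5000,-0.8660)  start (3,4)  tX=1.2200 tY=0.2771  stride 1/|dx|=2.0000 1/|dy|=1.1547
    cross y-line → (3,3), t=0.2771
    cross x-line → (4,3), t=1.2200 (wall)
  → r_2 = 1.2200
beam 3: φ=180°, α=30°
  d=(0.8660,0.5000)  start (3,4)  tX=0.7044 tY=1.5200  stride 1/|dx|=1.1547 1/|dy|=2.0000
    cross x-line → (4,4), t=0.7044
    cross y-line → (4,5), t=1.5200
    cross x-line → (5,5), t=1.8591
    cross x-line → (6,5), t=3.0138 (wall)
  → r_3 = 3.0138
beam 4: φ=270°, α=120°
  d=(-0.5000,0.8660)  start (3,4)  tX=0.7800 tY=0.8776  stride 1/|dx|=2.0000 1/|dy|=1.1547
    cross x-line → (2,4), t=0.7800
    cross y-line → (2,5), t=0.8776
    cross y-line → (2,6), t=2.0323
    cross x-line → (1,6), t=2.7800
    cross y-line → (1,7), t=3.1870 (wall)
  → r_4 = 3.1870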